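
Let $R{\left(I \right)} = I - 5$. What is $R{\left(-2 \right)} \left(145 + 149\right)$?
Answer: $-2058$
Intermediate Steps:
$R{\left(I \right)} = -5 + I$ ($R{\left(I \right)} = I - 5 = -5 + I$)
$R{\left(-2 \right)} \left(145 + 149\right) = \left(-5 - 2\right) \left(145 + 149\right) = \left(-7\right) 294 = -2058$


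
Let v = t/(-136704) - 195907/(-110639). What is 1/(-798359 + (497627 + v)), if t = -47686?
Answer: -7562396928/2274238724350355 ≈ -3.3252e-6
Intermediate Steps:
v = 16028600941/7562396928 (v = -47686/(-136704) - 195907/(-110639) = -47686*(-1/136704) - 195907*(-1/110639) = 23843/68352 + 195907/110639 = 16028600941/7562396928 ≈ 2.1195)
1/(-798359 + (497627 + v)) = 1/(-798359 + (497627 + 16028600941/7562396928)) = 1/(-798359 + 3763268924690797/7562396928) = 1/(-2274238724350355/7562396928) = -7562396928/2274238724350355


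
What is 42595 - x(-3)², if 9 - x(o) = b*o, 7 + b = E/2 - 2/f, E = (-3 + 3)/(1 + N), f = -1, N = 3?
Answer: 42559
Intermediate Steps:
E = 0 (E = (-3 + 3)/(1 + 3) = 0/4 = 0*(¼) = 0)
b = -5 (b = -7 + (0/2 - 2/(-1)) = -7 + (0*(½) - 2*(-1)) = -7 + (0 + 2) = -7 + 2 = -5)
x(o) = 9 + 5*o (x(o) = 9 - (-5)*o = 9 + 5*o)
42595 - x(-3)² = 42595 - (9 + 5*(-3))² = 42595 - (9 - 15)² = 42595 - 1*(-6)² = 42595 - 1*36 = 42595 - 36 = 42559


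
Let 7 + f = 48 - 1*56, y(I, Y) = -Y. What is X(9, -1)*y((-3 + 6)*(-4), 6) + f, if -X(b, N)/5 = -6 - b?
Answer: -465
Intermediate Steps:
X(b, N) = 30 + 5*b (X(b, N) = -5*(-6 - b) = 30 + 5*b)
f = -15 (f = -7 + (48 - 1*56) = -7 + (48 - 56) = -7 - 8 = -15)
X(9, -1)*y((-3 + 6)*(-4), 6) + f = (30 + 5*9)*(-1*6) - 15 = (30 + 45)*(-6) - 15 = 75*(-6) - 15 = -450 - 15 = -465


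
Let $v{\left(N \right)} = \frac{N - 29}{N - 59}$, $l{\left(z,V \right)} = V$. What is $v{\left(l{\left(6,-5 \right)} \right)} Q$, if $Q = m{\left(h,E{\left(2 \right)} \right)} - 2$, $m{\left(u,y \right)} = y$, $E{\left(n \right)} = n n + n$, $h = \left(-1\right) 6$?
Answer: $\frac{17}{8} \approx 2.125$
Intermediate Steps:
$h = -6$
$E{\left(n \right)} = n + n^{2}$ ($E{\left(n \right)} = n^{2} + n = n + n^{2}$)
$v{\left(N \right)} = \frac{-29 + N}{-59 + N}$
$Q = 4$ ($Q = 2 \left(1 + 2\right) - 2 = 2 \cdot 3 - 2 = 6 - 2 = 4$)
$v{\left(l{\left(6,-5 \right)} \right)} Q = \frac{-29 - 5}{-59 - 5} \cdot 4 = \frac{1}{-64} \left(-34\right) 4 = \left(- \frac{1}{64}\right) \left(-34\right) 4 = \frac{17}{32} \cdot 4 = \frac{17}{8}$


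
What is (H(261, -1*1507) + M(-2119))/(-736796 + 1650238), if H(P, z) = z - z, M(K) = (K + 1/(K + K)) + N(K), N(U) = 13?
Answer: -8925229/3871167196 ≈ -0.0023056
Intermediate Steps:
M(K) = 13 + K + 1/(2*K) (M(K) = (K + 1/(K + K)) + 13 = (K + 1/(2*K)) + 13 = 13 + K + 1/(2*K))
H(P, z) = 0
(H(261, -1*1507) + M(-2119))/(-736796 + 1650238) = (0 + (13 - 2119 + (½)/(-2119)))/(-736796 + 1650238) = (0 + (13 - 2119 + (½)*(-1/2119)))/913442 = (0 + (13 - 2119 - 1/4238))*(1/913442) = (0 - 8925229/4238)*(1/913442) = -8925229/4238*1/913442 = -8925229/3871167196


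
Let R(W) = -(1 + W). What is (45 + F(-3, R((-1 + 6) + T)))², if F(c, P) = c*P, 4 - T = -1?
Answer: 6084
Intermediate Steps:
T = 5 (T = 4 - 1*(-1) = 4 + 1 = 5)
R(W) = -1 - W
F(c, P) = P*c
(45 + F(-3, R((-1 + 6) + T)))² = (45 + (-1 - ((-1 + 6) + 5))*(-3))² = (45 + (-1 - (5 + 5))*(-3))² = (45 + (-1 - 1*10)*(-3))² = (45 + (-1 - 10)*(-3))² = (45 - 11*(-3))² = (45 + 33)² = 78² = 6084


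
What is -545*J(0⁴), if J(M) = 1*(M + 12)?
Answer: -6540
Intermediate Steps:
J(M) = 12 + M (J(M) = 1*(12 + M) = 12 + M)
-545*J(0⁴) = -545*(12 + 0⁴) = -545*(12 + 0) = -545*12 = -6540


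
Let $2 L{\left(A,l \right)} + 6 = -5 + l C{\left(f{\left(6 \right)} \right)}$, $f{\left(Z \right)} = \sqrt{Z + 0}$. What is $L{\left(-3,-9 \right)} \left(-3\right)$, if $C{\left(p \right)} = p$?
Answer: $\frac{33}{2} + \frac{27 \sqrt{6}}{2} \approx 49.568$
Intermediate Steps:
$f{\left(Z \right)} = \sqrt{Z}$
$L{\left(A,l \right)} = - \frac{11}{2} + \frac{l \sqrt{6}}{2}$ ($L{\left(A,l \right)} = -3 + \frac{-5 + l \sqrt{6}}{2} = -3 + \left(- \frac{5}{2} + \frac{l \sqrt{6}}{2}\right) = - \frac{11}{2} + \frac{l \sqrt{6}}{2}$)
$L{\left(-3,-9 \right)} \left(-3\right) = \left(- \frac{11}{2} + \frac{1}{2} \left(-9\right) \sqrt{6}\right) \left(-3\right) = \left(- \frac{11}{2} - \frac{9 \sqrt{6}}{2}\right) \left(-3\right) = \frac{33}{2} + \frac{27 \sqrt{6}}{2}$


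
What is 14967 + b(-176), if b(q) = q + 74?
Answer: 14865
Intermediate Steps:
b(q) = 74 + q
14967 + b(-176) = 14967 + (74 - 176) = 14967 - 102 = 14865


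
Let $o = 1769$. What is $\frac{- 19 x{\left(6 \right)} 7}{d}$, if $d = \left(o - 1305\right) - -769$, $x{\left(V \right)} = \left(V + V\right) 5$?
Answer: $- \frac{2660}{411} \approx -6.472$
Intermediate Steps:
$x{\left(V \right)} = 10 V$ ($x{\left(V \right)} = 2 V 5 = 10 V$)
$d = 1233$ ($d = \left(1769 - 1305\right) - -769 = 464 + 769 = 1233$)
$\frac{- 19 x{\left(6 \right)} 7}{d} = \frac{- 19 \cdot 10 \cdot 6 \cdot 7}{1233} = \left(-19\right) 60 \cdot 7 \cdot \frac{1}{1233} = \left(-1140\right) 7 \cdot \frac{1}{1233} = \left(-7980\right) \frac{1}{1233} = - \frac{2660}{411}$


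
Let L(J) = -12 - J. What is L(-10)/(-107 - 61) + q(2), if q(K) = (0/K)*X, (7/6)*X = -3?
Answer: 1/84 ≈ 0.011905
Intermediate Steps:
X = -18/7 (X = (6/7)*(-3) = -18/7 ≈ -2.5714)
q(K) = 0 (q(K) = (0/K)*(-18/7) = 0*(-18/7) = 0)
L(-10)/(-107 - 61) + q(2) = (-12 - 1*(-10))/(-107 - 61) + 0 = (-12 + 10)/(-168) + 0 = -1/168*(-2) + 0 = 1/84 + 0 = 1/84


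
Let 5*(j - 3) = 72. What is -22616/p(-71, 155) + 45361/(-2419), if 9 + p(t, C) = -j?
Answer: 6080747/7257 ≈ 837.92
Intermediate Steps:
j = 87/5 (j = 3 + (⅕)*72 = 3 + 72/5 = 87/5 ≈ 17.400)
p(t, C) = -132/5 (p(t, C) = -9 - 1*87/5 = -9 - 87/5 = -132/5)
-22616/p(-71, 155) + 45361/(-2419) = -22616/(-132/5) + 45361/(-2419) = -22616*(-5/132) + 45361*(-1/2419) = 2570/3 - 45361/2419 = 6080747/7257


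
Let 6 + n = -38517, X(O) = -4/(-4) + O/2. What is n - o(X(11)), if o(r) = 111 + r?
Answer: -77281/2 ≈ -38641.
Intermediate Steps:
X(O) = 1 + O/2 (X(O) = -4*(-1/4) + O*(1/2) = 1 + O/2)
n = -38523 (n = -6 - 38517 = -38523)
n - o(X(11)) = -38523 - (111 + (1 + (1/2)*11)) = -38523 - (111 + (1 + 11/2)) = -38523 - (111 + 13/2) = -38523 - 1*235/2 = -38523 - 235/2 = -77281/2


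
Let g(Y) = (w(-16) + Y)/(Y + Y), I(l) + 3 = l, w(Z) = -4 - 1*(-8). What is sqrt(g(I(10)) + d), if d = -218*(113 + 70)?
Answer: I*sqrt(7819070)/14 ≈ 199.73*I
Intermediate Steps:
w(Z) = 4 (w(Z) = -4 + 8 = 4)
I(l) = -3 + l
g(Y) = (4 + Y)/(2*Y) (g(Y) = (4 + Y)/(Y + Y) = (4 + Y)/((2*Y)) = (4 + Y)*(1/(2*Y)) = (4 + Y)/(2*Y))
d = -39894 (d = -218*183 = -39894)
sqrt(g(I(10)) + d) = sqrt((4 + (-3 + 10))/(2*(-3 + 10)) - 39894) = sqrt((1/2)*(4 + 7)/7 - 39894) = sqrt((1/2)*(1/7)*11 - 39894) = sqrt(11/14 - 39894) = sqrt(-558505/14) = I*sqrt(7819070)/14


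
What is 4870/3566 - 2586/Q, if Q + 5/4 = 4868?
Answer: 9652931/11569887 ≈ 0.83432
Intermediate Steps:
Q = 19467/4 (Q = -5/4 + 4868 = 19467/4 ≈ 4866.8)
4870/3566 - 2586/Q = 4870/3566 - 2586/19467/4 = 4870*(1/3566) - 2586*4/19467 = 2435/1783 - 3448/6489 = 9652931/11569887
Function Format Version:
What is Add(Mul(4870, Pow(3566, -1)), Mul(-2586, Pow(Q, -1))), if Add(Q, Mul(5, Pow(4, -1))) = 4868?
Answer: Rational(9652931, 11569887) ≈ 0.83432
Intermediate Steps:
Q = Rational(19467, 4) (Q = Add(Rational(-5, 4), 4868) = Rational(19467, 4) ≈ 4866.8)
Add(Mul(4870, Pow(3566, -1)), Mul(-2586, Pow(Q, -1))) = Add(Mul(4870, Pow(3566, -1)), Mul(-2586, Pow(Rational(19467, 4), -1))) = Add(Mul(4870, Rational(1, 3566)), Mul(-2586, Rational(4, 19467))) = Add(Rational(2435, 1783), Rational(-3448, 6489)) = Rational(9652931, 11569887)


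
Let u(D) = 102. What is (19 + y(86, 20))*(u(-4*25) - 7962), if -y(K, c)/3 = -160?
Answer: -3922140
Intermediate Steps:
y(K, c) = 480 (y(K, c) = -3*(-160) = 480)
(19 + y(86, 20))*(u(-4*25) - 7962) = (19 + 480)*(102 - 7962) = 499*(-7860) = -3922140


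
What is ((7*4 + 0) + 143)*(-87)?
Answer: -14877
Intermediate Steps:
((7*4 + 0) + 143)*(-87) = ((28 + 0) + 143)*(-87) = (28 + 143)*(-87) = 171*(-87) = -14877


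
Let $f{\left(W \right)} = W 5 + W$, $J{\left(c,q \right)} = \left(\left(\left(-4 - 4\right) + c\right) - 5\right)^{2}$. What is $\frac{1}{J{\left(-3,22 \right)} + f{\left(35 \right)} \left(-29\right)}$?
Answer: $- \frac{1}{5834} \approx -0.00017141$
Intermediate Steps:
$J{\left(c,q \right)} = \left(-13 + c\right)^{2}$ ($J{\left(c,q \right)} = \left(\left(-8 + c\right) - 5\right)^{2} = \left(-13 + c\right)^{2}$)
$f{\left(W \right)} = 6 W$ ($f{\left(W \right)} = 5 W + W = 6 W$)
$\frac{1}{J{\left(-3,22 \right)} + f{\left(35 \right)} \left(-29\right)} = \frac{1}{\left(-13 - 3\right)^{2} + 6 \cdot 35 \left(-29\right)} = \frac{1}{\left(-16\right)^{2} + 210 \left(-29\right)} = \frac{1}{256 - 6090} = \frac{1}{-5834} = - \frac{1}{5834}$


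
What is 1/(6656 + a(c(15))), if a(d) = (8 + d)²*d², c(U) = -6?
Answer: 1/6800 ≈ 0.00014706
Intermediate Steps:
a(d) = d²*(8 + d)²
1/(6656 + a(c(15))) = 1/(6656 + (-6)²*(8 - 6)²) = 1/(6656 + 36*2²) = 1/(6656 + 36*4) = 1/(6656 + 144) = 1/6800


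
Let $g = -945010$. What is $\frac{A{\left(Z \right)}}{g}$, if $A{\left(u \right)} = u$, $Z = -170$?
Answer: $\frac{17}{94501} \approx 0.00017989$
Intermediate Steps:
$\frac{A{\left(Z \right)}}{g} = - \frac{170}{-945010} = \left(-170\right) \left(- \frac{1}{945010}\right) = \frac{17}{94501}$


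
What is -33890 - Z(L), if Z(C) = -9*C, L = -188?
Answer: -35582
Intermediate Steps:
-33890 - Z(L) = -33890 - (-9)*(-188) = -33890 - 1*1692 = -33890 - 1692 = -35582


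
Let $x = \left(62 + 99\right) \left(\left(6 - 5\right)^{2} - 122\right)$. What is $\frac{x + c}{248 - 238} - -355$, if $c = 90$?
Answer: $- \frac{15841}{10} \approx -1584.1$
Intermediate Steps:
$x = -19481$ ($x = 161 \left(1^{2} - 122\right) = 161 \left(1 - 122\right) = 161 \left(-121\right) = -19481$)
$\frac{x + c}{248 - 238} - -355 = \frac{-19481 + 90}{248 - 238} - -355 = - \frac{19391}{10} + 355 = - \frac{15841}{10}$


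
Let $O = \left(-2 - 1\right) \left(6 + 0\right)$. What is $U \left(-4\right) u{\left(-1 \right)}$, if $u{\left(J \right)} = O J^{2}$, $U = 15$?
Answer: $1080$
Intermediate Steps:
$O = -18$ ($O = \left(-3\right) 6 = -18$)
$u{\left(J \right)} = - 18 J^{2}$
$U \left(-4\right) u{\left(-1 \right)} = 15 \left(-4\right) \left(- 18 \left(-1\right)^{2}\right) = - 60 \left(\left(-18\right) 1\right) = \left(-60\right) \left(-18\right) = 1080$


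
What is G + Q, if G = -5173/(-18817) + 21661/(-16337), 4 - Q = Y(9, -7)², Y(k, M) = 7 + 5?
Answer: -1398740316/9916559 ≈ -141.05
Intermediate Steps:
Y(k, M) = 12
Q = -140 (Q = 4 - 1*12² = 4 - 1*144 = 4 - 144 = -140)
G = -10422056/9916559 (G = -5173*(-1/18817) + 21661*(-1/16337) = 5173/18817 - 21661/16337 = -10422056/9916559 ≈ -1.0510)
G + Q = -10422056/9916559 - 140 = -1398740316/9916559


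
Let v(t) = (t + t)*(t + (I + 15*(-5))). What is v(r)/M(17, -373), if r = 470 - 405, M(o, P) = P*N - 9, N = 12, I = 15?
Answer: -10/69 ≈ -0.14493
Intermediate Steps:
M(o, P) = -9 + 12*P (M(o, P) = P*12 - 9 = 12*P - 9 = -9 + 12*P)
r = 65
v(t) = 2*t*(-60 + t) (v(t) = (t + t)*(t + (15 + 15*(-5))) = (2*t)*(t + (15 - 75)) = (2*t)*(t - 60) = (2*t)*(-60 + t) = 2*t*(-60 + t))
v(r)/M(17, -373) = (2*65*(-60 + 65))/(-9 + 12*(-373)) = (2*65*5)/(-9 - 4476) = 650/(-4485) = 650*(-1/4485) = -10/69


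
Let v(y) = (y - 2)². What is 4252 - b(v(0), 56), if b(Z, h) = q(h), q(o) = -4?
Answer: 4256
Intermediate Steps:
v(y) = (-2 + y)²
b(Z, h) = -4
4252 - b(v(0), 56) = 4252 - 1*(-4) = 4252 + 4 = 4256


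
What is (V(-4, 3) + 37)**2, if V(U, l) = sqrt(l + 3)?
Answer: (37 + sqrt(6))**2 ≈ 1556.3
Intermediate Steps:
V(U, l) = sqrt(3 + l)
(V(-4, 3) + 37)**2 = (sqrt(3 + 3) + 37)**2 = (sqrt(6) + 37)**2 = (37 + sqrt(6))**2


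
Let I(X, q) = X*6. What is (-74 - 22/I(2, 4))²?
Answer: 207025/36 ≈ 5750.7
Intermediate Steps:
I(X, q) = 6*X
(-74 - 22/I(2, 4))² = (-74 - 22/(6*2))² = (-74 - 22/12)² = (-74 - 22*1/12)² = (-74 - 11/6)² = (-455/6)² = 207025/36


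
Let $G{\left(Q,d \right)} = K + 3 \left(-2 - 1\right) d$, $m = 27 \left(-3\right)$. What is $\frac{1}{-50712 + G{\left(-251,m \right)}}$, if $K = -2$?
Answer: $- \frac{1}{49985} \approx -2.0006 \cdot 10^{-5}$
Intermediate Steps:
$m = -81$
$G{\left(Q,d \right)} = -2 - 9 d$ ($G{\left(Q,d \right)} = -2 + 3 \left(-2 - 1\right) d = -2 + 3 \left(- 3 d\right) = -2 - 9 d$)
$\frac{1}{-50712 + G{\left(-251,m \right)}} = \frac{1}{-50712 - -727} = \frac{1}{-50712 + \left(-2 + 729\right)} = \frac{1}{-50712 + 727} = \frac{1}{-49985} = - \frac{1}{49985}$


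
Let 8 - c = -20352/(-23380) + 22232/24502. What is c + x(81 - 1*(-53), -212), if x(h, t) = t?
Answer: -14735153488/71607095 ≈ -205.78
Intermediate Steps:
c = 445550652/71607095 (c = 8 - (-20352/(-23380) + 22232/24502) = 8 - (-20352*(-1/23380) + 22232*(1/24502)) = 8 - (5088/5845 + 11116/12251) = 8 - 1*127306108/71607095 = 8 - 127306108/71607095 = 445550652/71607095 ≈ 6.2222)
c + x(81 - 1*(-53), -212) = 445550652/71607095 - 212 = -14735153488/71607095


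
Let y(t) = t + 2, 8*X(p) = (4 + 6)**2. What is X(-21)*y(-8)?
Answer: -75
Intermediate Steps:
X(p) = 25/2 (X(p) = (4 + 6)**2/8 = (1/8)*10**2 = (1/8)*100 = 25/2)
y(t) = 2 + t
X(-21)*y(-8) = 25*(2 - 8)/2 = (25/2)*(-6) = -75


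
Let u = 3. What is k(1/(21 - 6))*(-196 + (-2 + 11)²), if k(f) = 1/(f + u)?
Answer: -75/2 ≈ -37.500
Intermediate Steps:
k(f) = 1/(3 + f) (k(f) = 1/(f + 3) = 1/(3 + f))
k(1/(21 - 6))*(-196 + (-2 + 11)²) = (-196 + (-2 + 11)²)/(3 + 1/(21 - 6)) = (-196 + 9²)/(3 + 1/15) = (-196 + 81)/(3 + 1/15) = -115/(46/15) = (15/46)*(-115) = -75/2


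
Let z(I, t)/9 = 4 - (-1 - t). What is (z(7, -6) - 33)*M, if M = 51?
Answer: -2142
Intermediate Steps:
z(I, t) = 45 + 9*t (z(I, t) = 9*(4 - (-1 - t)) = 9*(4 + (1 + t)) = 9*(5 + t) = 45 + 9*t)
(z(7, -6) - 33)*M = ((45 + 9*(-6)) - 33)*51 = ((45 - 54) - 33)*51 = (-9 - 33)*51 = -42*51 = -2142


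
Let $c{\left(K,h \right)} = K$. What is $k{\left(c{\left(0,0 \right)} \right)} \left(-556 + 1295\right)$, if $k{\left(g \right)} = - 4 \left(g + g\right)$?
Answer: $0$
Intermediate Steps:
$k{\left(g \right)} = - 8 g$ ($k{\left(g \right)} = - 4 \cdot 2 g = - 8 g$)
$k{\left(c{\left(0,0 \right)} \right)} \left(-556 + 1295\right) = \left(-8\right) 0 \left(-556 + 1295\right) = 0 \cdot 739 = 0$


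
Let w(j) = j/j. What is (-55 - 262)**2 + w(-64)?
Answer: 100490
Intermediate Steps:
w(j) = 1
(-55 - 262)**2 + w(-64) = (-55 - 262)**2 + 1 = (-317)**2 + 1 = 100489 + 1 = 100490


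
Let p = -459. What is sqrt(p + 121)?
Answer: 13*I*sqrt(2) ≈ 18.385*I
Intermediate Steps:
sqrt(p + 121) = sqrt(-459 + 121) = sqrt(-338) = 13*I*sqrt(2)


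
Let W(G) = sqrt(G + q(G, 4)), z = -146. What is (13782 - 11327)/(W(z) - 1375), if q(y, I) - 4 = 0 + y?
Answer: -3375625/1890913 - 29460*I*sqrt(2)/1890913 ≈ -1.7852 - 0.022033*I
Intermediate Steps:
q(y, I) = 4 + y (q(y, I) = 4 + (0 + y) = 4 + y)
W(G) = sqrt(4 + 2*G) (W(G) = sqrt(G + (4 + G)) = sqrt(4 + 2*G))
(13782 - 11327)/(W(z) - 1375) = (13782 - 11327)/(sqrt(4 + 2*(-146)) - 1375) = 2455/(sqrt(4 - 292) - 1375) = 2455/(sqrt(-288) - 1375) = 2455/(12*I*sqrt(2) - 1375) = 2455/(-1375 + 12*I*sqrt(2))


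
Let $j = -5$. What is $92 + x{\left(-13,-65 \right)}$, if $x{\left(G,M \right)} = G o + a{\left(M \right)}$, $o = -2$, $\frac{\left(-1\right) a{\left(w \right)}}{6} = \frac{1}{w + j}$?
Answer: $\frac{4133}{35} \approx 118.09$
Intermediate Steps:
$a{\left(w \right)} = - \frac{6}{-5 + w}$ ($a{\left(w \right)} = - \frac{6}{w - 5} = - \frac{6}{-5 + w}$)
$x{\left(G,M \right)} = - \frac{6}{-5 + M} - 2 G$ ($x{\left(G,M \right)} = G \left(-2\right) - \frac{6}{-5 + M} = - 2 G - \frac{6}{-5 + M} = - \frac{6}{-5 + M} - 2 G$)
$92 + x{\left(-13,-65 \right)} = 92 + \frac{2 \left(-3 - - 13 \left(-5 - 65\right)\right)}{-5 - 65} = 92 + \frac{2 \left(-3 - \left(-13\right) \left(-70\right)\right)}{-70} = 92 + 2 \left(- \frac{1}{70}\right) \left(-3 - 910\right) = 92 + 2 \left(- \frac{1}{70}\right) \left(-913\right) = 92 + \frac{913}{35} = \frac{4133}{35}$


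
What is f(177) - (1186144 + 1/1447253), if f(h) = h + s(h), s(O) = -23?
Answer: -1716427585471/1447253 ≈ -1.1860e+6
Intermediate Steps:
f(h) = -23 + h (f(h) = h - 23 = -23 + h)
f(177) - (1186144 + 1/1447253) = (-23 + 177) - (1186144 + 1/1447253) = 154 - (1186144 + 1/1447253) = 154 - 1*1716650462433/1447253 = 154 - 1716650462433/1447253 = -1716427585471/1447253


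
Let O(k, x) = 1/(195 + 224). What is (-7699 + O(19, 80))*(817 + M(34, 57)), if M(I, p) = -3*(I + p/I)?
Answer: -38934758660/7123 ≈ -5.4661e+6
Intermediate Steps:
M(I, p) = -3*I - 3*p/I
O(k, x) = 1/419
(-7699 + O(19, 80))*(817 + M(34, 57)) = (-7699 + 1/419)*(817 + (-3*34 - 3*57/34)) = -3225880*(817 + (-102 - 3*57*1/34))/419 = -3225880*(817 + (-102 - 171/34))/419 = -3225880*(817 - 3639/34)/419 = -3225880/419*24139/34 = -38934758660/7123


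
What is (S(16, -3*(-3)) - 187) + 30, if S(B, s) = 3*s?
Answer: -130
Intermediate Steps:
(S(16, -3*(-3)) - 187) + 30 = (3*(-3*(-3)) - 187) + 30 = (3*9 - 187) + 30 = (27 - 187) + 30 = -160 + 30 = -130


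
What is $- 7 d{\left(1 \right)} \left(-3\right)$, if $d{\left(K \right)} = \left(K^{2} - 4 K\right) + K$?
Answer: $-42$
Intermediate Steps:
$d{\left(K \right)} = K^{2} - 3 K$
$- 7 d{\left(1 \right)} \left(-3\right) = - 7 \cdot 1 \left(-3 + 1\right) \left(-3\right) = - 7 \cdot 1 \left(-2\right) \left(-3\right) = \left(-7\right) \left(-2\right) \left(-3\right) = 14 \left(-3\right) = -42$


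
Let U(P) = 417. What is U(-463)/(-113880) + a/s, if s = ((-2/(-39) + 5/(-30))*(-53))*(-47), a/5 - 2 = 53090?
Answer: -261999440347/283675080 ≈ -923.59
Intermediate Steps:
a = 265460 (a = 10 + 5*53090 = 10 + 265450 = 265460)
s = -7473/26 (s = ((-2*(-1/39) + 5*(-1/30))*(-53))*(-47) = ((2/39 - ⅙)*(-53))*(-47) = -3/26*(-53)*(-47) = (159/26)*(-47) = -7473/26 ≈ -287.42)
U(-463)/(-113880) + a/s = 417/(-113880) + 265460/(-7473/26) = 417*(-1/113880) + 265460*(-26/7473) = -139/37960 - 6901960/7473 = -261999440347/283675080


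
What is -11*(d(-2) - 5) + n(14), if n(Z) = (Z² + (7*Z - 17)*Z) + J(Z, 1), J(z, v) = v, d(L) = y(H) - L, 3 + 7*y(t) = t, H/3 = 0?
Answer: 9581/7 ≈ 1368.7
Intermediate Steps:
H = 0 (H = 3*0 = 0)
y(t) = -3/7 + t/7
d(L) = -3/7 - L (d(L) = (-3/7 + (⅐)*0) - L = (-3/7 + 0) - L = -3/7 - L)
n(Z) = 1 + Z² + Z*(-17 + 7*Z) (n(Z) = (Z² + (7*Z - 17)*Z) + 1 = (Z² + (-17 + 7*Z)*Z) + 1 = (Z² + Z*(-17 + 7*Z)) + 1 = 1 + Z² + Z*(-17 + 7*Z))
-11*(d(-2) - 5) + n(14) = -11*((-3/7 - 1*(-2)) - 5) + (1 - 17*14 + 8*14²) = -11*((-3/7 + 2) - 5) + (1 - 238 + 8*196) = -11*(11/7 - 5) + (1 - 238 + 1568) = -11*(-24/7) + 1331 = 264/7 + 1331 = 9581/7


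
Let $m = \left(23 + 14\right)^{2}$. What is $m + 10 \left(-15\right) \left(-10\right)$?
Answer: $2869$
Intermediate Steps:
$m = 1369$ ($m = 37^{2} = 1369$)
$m + 10 \left(-15\right) \left(-10\right) = 1369 + 10 \left(-15\right) \left(-10\right) = 1369 - -1500 = 1369 + 1500 = 2869$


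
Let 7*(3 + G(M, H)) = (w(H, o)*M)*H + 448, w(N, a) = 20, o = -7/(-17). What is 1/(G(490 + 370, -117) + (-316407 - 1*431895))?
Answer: -7/7250087 ≈ -9.6551e-7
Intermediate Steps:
o = 7/17 (o = -7*(-1/17) = 7/17 ≈ 0.41176)
G(M, H) = 61 + 20*H*M/7 (G(M, H) = -3 + ((20*M)*H + 448)/7 = -3 + (20*H*M + 448)/7 = -3 + (448 + 20*H*M)/7 = -3 + (64 + 20*H*M/7) = 61 + 20*H*M/7)
1/(G(490 + 370, -117) + (-316407 - 1*431895)) = 1/((61 + (20/7)*(-117)*(490 + 370)) + (-316407 - 1*431895)) = 1/((61 + (20/7)*(-117)*860) + (-316407 - 431895)) = 1/((61 - 2012400/7) - 748302) = 1/(-2011973/7 - 748302) = 1/(-7250087/7) = -7/7250087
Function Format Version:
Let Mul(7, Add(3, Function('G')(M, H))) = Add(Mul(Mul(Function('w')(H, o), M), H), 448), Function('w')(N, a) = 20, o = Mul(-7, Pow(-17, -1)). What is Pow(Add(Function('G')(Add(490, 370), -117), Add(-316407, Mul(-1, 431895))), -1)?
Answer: Rational(-7, 7250087) ≈ -9.6551e-7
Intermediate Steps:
o = Rational(7, 17) (o = Mul(-7, Rational(-1, 17)) = Rational(7, 17) ≈ 0.41176)
Function('G')(M, H) = Add(61, Mul(Rational(20, 7), H, M)) (Function('G')(M, H) = Add(-3, Mul(Rational(1, 7), Add(Mul(Mul(20, M), H), 448))) = Add(-3, Mul(Rational(1, 7), Add(Mul(20, H, M), 448))) = Add(-3, Mul(Rational(1, 7), Add(448, Mul(20, H, M)))) = Add(-3, Add(64, Mul(Rational(20, 7), H, M))) = Add(61, Mul(Rational(20, 7), H, M)))
Pow(Add(Function('G')(Add(490, 370), -117), Add(-316407, Mul(-1, 431895))), -1) = Pow(Add(Add(61, Mul(Rational(20, 7), -117, Add(490, 370))), Add(-316407, Mul(-1, 431895))), -1) = Pow(Add(Add(61, Mul(Rational(20, 7), -117, 860)), Add(-316407, -431895)), -1) = Pow(Add(Add(61, Rational(-2012400, 7)), -748302), -1) = Pow(Add(Rational(-2011973, 7), -748302), -1) = Pow(Rational(-7250087, 7), -1) = Rational(-7, 7250087)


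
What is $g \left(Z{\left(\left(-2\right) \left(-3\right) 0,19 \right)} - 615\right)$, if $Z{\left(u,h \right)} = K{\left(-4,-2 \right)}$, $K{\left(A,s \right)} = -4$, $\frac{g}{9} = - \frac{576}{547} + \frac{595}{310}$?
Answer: $- \frac{163681551}{33914} \approx -4826.4$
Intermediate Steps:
$g = \frac{264429}{33914}$ ($g = 9 \left(- \frac{576}{547} + \frac{595}{310}\right) = 9 \left(\left(-576\right) \frac{1}{547} + 595 \cdot \frac{1}{310}\right) = 9 \left(- \frac{576}{547} + \frac{119}{62}\right) = 9 \cdot \frac{29381}{33914} = \frac{264429}{33914} \approx 7.797$)
$Z{\left(u,h \right)} = -4$
$g \left(Z{\left(\left(-2\right) \left(-3\right) 0,19 \right)} - 615\right) = \frac{264429 \left(-4 - 615\right)}{33914} = \frac{264429}{33914} \left(-619\right) = - \frac{163681551}{33914}$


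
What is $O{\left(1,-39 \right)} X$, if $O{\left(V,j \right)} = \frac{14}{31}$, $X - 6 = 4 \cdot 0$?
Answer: $\frac{84}{31} \approx 2.7097$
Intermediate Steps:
$X = 6$ ($X = 6 + 4 \cdot 0 = 6 + 0 = 6$)
$O{\left(V,j \right)} = \frac{14}{31}$ ($O{\left(V,j \right)} = 14 \cdot \frac{1}{31} = \frac{14}{31}$)
$O{\left(1,-39 \right)} X = \frac{14}{31} \cdot 6 = \frac{84}{31}$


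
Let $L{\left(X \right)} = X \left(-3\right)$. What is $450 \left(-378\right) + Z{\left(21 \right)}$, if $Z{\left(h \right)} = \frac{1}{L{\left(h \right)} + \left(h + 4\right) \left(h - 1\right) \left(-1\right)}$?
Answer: $- \frac{95766301}{563} \approx -1.701 \cdot 10^{5}$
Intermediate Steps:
$L{\left(X \right)} = - 3 X$
$Z{\left(h \right)} = \frac{1}{- 3 h - \left(-1 + h\right) \left(4 + h\right)}$ ($Z{\left(h \right)} = \frac{1}{- 3 h + \left(h + 4\right) \left(h - 1\right) \left(-1\right)} = \frac{1}{- 3 h + \left(4 + h\right) \left(-1 + h\right) \left(-1\right)} = \frac{1}{- 3 h + \left(-1 + h\right) \left(4 + h\right) \left(-1\right)} = \frac{1}{- 3 h - \left(-1 + h\right) \left(4 + h\right)}$)
$450 \left(-378\right) + Z{\left(21 \right)} = 450 \left(-378\right) - \frac{1}{-4 + 21^{2} + 6 \cdot 21} = -170100 - \frac{1}{-4 + 441 + 126} = -170100 - \frac{1}{563} = - \frac{95766301}{563}$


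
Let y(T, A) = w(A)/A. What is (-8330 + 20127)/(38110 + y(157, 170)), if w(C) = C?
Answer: 11797/38111 ≈ 0.30954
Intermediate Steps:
y(T, A) = 1 (y(T, A) = A/A = 1)
(-8330 + 20127)/(38110 + y(157, 170)) = (-8330 + 20127)/(38110 + 1) = 11797/38111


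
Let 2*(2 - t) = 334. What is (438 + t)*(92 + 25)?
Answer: 31941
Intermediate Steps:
t = -165 (t = 2 - 1/2*334 = 2 - 167 = -165)
(438 + t)*(92 + 25) = (438 - 165)*(92 + 25) = 273*117 = 31941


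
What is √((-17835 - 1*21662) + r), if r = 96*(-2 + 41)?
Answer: I*√35753 ≈ 189.08*I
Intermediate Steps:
r = 3744 (r = 96*39 = 3744)
√((-17835 - 1*21662) + r) = √((-17835 - 1*21662) + 3744) = √((-17835 - 21662) + 3744) = √(-39497 + 3744) = √(-35753) = I*√35753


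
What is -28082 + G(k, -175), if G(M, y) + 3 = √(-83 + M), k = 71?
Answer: -28085 + 2*I*√3 ≈ -28085.0 + 3.4641*I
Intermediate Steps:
G(M, y) = -3 + √(-83 + M)
-28082 + G(k, -175) = -28082 + (-3 + √(-83 + 71)) = -28082 + (-3 + √(-12)) = -28082 + (-3 + 2*I*√3) = -28085 + 2*I*√3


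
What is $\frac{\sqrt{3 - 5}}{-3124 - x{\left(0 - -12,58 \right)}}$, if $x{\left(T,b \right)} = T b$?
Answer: $- \frac{i \sqrt{2}}{3820} \approx - 0.00037021 i$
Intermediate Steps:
$\frac{\sqrt{3 - 5}}{-3124 - x{\left(0 - -12,58 \right)}} = \frac{\sqrt{3 - 5}}{-3124 - \left(0 - -12\right) 58} = \frac{\sqrt{-2}}{-3124 - \left(0 + 12\right) 58} = \frac{i \sqrt{2}}{-3124 - 12 \cdot 58} = \frac{i \sqrt{2}}{-3124 - 696} = \frac{i \sqrt{2}}{-3820} = i \sqrt{2} \left(- \frac{1}{3820}\right) = - \frac{i \sqrt{2}}{3820}$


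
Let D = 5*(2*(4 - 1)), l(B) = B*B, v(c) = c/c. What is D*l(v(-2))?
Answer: 30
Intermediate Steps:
v(c) = 1
l(B) = B²
D = 30 (D = 5*(2*3) = 5*6 = 30)
D*l(v(-2)) = 30*1² = 30*1 = 30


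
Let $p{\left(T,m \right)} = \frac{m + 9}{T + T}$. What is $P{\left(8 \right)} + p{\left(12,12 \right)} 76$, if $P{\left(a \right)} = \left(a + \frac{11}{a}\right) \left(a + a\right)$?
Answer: $\frac{433}{2} \approx 216.5$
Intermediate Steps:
$p{\left(T,m \right)} = \frac{9 + m}{2 T}$
$P{\left(a \right)} = 2 a \left(a + \frac{11}{a}\right)$ ($P{\left(a \right)} = \left(a + \frac{11}{a}\right) 2 a = 2 a \left(a + \frac{11}{a}\right)$)
$P{\left(8 \right)} + p{\left(12,12 \right)} 76 = \left(22 + 2 \cdot 8^{2}\right) + \frac{9 + 12}{2 \cdot 12} \cdot 76 = \left(22 + 2 \cdot 64\right) + \frac{1}{2} \cdot \frac{1}{12} \cdot 21 \cdot 76 = \left(22 + 128\right) + \frac{7}{8} \cdot 76 = 150 + \frac{133}{2} = \frac{433}{2}$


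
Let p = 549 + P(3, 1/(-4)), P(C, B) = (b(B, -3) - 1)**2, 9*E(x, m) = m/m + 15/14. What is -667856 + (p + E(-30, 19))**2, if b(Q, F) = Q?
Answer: -370338509183/1016064 ≈ -3.6448e+5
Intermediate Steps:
E(x, m) = 29/126 (E(x, m) = (m/m + 15/14)/9 = (1 + 15*(1/14))/9 = (1 + 15/14)/9 = (1/9)*(29/14) = 29/126)
P(C, B) = (-1 + B)**2 (P(C, B) = (B - 1)**2 = (-1 + B)**2)
p = 8809/16 (p = 549 + (-1 + 1/(-4))**2 = 549 + (-1 - 1/4)**2 = 549 + (-5/4)**2 = 549 + 25/16 = 8809/16 ≈ 550.56)
-667856 + (p + E(-30, 19))**2 = -667856 + (8809/16 + 29/126)**2 = -667856 + (555199/1008)**2 = -667856 + 308245929601/1016064 = -370338509183/1016064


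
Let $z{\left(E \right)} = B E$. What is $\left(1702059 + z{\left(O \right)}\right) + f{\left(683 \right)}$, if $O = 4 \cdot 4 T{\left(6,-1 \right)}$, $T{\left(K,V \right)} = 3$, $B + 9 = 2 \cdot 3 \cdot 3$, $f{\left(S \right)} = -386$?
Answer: $1702105$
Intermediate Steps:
$B = 9$ ($B = -9 + 2 \cdot 3 \cdot 3 = -9 + 6 \cdot 3 = -9 + 18 = 9$)
$O = 48$ ($O = 4 \cdot 4 \cdot 3 = 16 \cdot 3 = 48$)
$z{\left(E \right)} = 9 E$
$\left(1702059 + z{\left(O \right)}\right) + f{\left(683 \right)} = \left(1702059 + 9 \cdot 48\right) - 386 = \left(1702059 + 432\right) - 386 = 1702491 - 386 = 1702105$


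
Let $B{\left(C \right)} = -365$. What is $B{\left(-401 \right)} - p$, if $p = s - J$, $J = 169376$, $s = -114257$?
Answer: $283268$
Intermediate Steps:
$p = -283633$ ($p = -114257 - 169376 = -283633$)
$B{\left(-401 \right)} - p = -365 - -283633 = -365 + 283633 = 283268$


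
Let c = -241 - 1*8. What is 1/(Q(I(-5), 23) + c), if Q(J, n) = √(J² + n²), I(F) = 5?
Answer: -249/61447 - √554/61447 ≈ -0.0044353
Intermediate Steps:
c = -249 (c = -241 - 8 = -249)
1/(Q(I(-5), 23) + c) = 1/(√(5² + 23²) - 249) = 1/(√(25 + 529) - 249) = 1/(√554 - 249) = 1/(-249 + √554)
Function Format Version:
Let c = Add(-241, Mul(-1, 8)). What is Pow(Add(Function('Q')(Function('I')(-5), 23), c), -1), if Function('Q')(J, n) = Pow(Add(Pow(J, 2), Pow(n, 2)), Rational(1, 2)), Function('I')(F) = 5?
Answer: Add(Rational(-249, 61447), Mul(Rational(-1, 61447), Pow(554, Rational(1, 2)))) ≈ -0.0044353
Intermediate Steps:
c = -249 (c = Add(-241, -8) = -249)
Pow(Add(Function('Q')(Function('I')(-5), 23), c), -1) = Pow(Add(Pow(Add(Pow(5, 2), Pow(23, 2)), Rational(1, 2)), -249), -1) = Pow(Add(Pow(Add(25, 529), Rational(1, 2)), -249), -1) = Pow(Add(Pow(554, Rational(1, 2)), -249), -1) = Pow(Add(-249, Pow(554, Rational(1, 2))), -1)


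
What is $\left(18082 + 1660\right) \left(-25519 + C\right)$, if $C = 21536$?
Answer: $-78632386$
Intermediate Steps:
$\left(18082 + 1660\right) \left(-25519 + C\right) = \left(18082 + 1660\right) \left(-25519 + 21536\right) = 19742 \left(-3983\right) = -78632386$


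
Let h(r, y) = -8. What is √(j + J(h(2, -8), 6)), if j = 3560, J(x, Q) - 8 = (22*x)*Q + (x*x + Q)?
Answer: √2582 ≈ 50.813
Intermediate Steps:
J(x, Q) = 8 + Q + x² + 22*Q*x (J(x, Q) = 8 + ((22*x)*Q + (x*x + Q)) = 8 + (22*Q*x + (x² + Q)) = 8 + (22*Q*x + (Q + x²)) = 8 + (Q + x² + 22*Q*x) = 8 + Q + x² + 22*Q*x)
√(j + J(h(2, -8), 6)) = √(3560 + (8 + 6 + (-8)² + 22*6*(-8))) = √(3560 + (8 + 6 + 64 - 1056)) = √(3560 - 978) = √2582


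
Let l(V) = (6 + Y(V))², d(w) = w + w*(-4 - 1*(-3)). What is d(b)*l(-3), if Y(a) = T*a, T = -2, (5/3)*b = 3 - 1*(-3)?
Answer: 0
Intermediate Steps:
b = 18/5 (b = 3*(3 - 1*(-3))/5 = 3*(3 + 3)/5 = (⅗)*6 = 18/5 ≈ 3.6000)
Y(a) = -2*a
d(w) = 0 (d(w) = w + w*(-4 + 3) = w + w*(-1) = w - w = 0)
l(V) = (6 - 2*V)²
d(b)*l(-3) = 0*(4*(-3 - 3)²) = 0*(4*(-6)²) = 0*(4*36) = 0*144 = 0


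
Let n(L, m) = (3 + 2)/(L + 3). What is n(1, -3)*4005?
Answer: 20025/4 ≈ 5006.3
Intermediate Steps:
n(L, m) = 5/(3 + L)
n(1, -3)*4005 = (5/(3 + 1))*4005 = (5/4)*4005 = 20025/4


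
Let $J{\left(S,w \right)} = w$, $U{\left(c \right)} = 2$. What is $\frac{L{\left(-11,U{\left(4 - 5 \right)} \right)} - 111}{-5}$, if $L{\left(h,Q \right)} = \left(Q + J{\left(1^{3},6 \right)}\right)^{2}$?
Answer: $\frac{47}{5} \approx 9.4$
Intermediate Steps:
$L{\left(h,Q \right)} = \left(6 + Q\right)^{2}$ ($L{\left(h,Q \right)} = \left(Q + 6\right)^{2} = \left(6 + Q\right)^{2}$)
$\frac{L{\left(-11,U{\left(4 - 5 \right)} \right)} - 111}{-5} = \frac{\left(6 + 2\right)^{2} - 111}{-5} = \left(8^{2} - 111\right) \left(- \frac{1}{5}\right) = \left(64 - 111\right) \left(- \frac{1}{5}\right) = \left(-47\right) \left(- \frac{1}{5}\right) = \frac{47}{5}$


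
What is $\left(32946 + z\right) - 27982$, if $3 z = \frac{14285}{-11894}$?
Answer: $\frac{177111163}{35682} \approx 4963.6$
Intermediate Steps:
$z = - \frac{14285}{35682}$ ($z = \frac{14285 \frac{1}{-11894}}{3} = \frac{14285 \left(- \frac{1}{11894}\right)}{3} = \frac{1}{3} \left(- \frac{14285}{11894}\right) = - \frac{14285}{35682} \approx -0.40034$)
$\left(32946 + z\right) - 27982 = \left(32946 - \frac{14285}{35682}\right) - 27982 = \frac{1175564887}{35682} - 27982 = \frac{177111163}{35682}$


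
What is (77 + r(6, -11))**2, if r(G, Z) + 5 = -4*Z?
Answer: 13456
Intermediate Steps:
r(G, Z) = -5 - 4*Z
(77 + r(6, -11))**2 = (77 + (-5 - 4*(-11)))**2 = (77 + (-5 + 44))**2 = (77 + 39)**2 = 116**2 = 13456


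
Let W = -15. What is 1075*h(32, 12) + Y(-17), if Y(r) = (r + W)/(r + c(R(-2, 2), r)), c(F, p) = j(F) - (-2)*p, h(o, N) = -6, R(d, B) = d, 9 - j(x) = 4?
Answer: -148334/23 ≈ -6449.3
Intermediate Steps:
j(x) = 5 (j(x) = 9 - 1*4 = 9 - 4 = 5)
c(F, p) = 5 + 2*p (c(F, p) = 5 - (-2)*p = 5 + 2*p)
Y(r) = (-15 + r)/(5 + 3*r) (Y(r) = (r - 15)/(r + (5 + 2*r)) = (-15 + r)/(5 + 3*r))
1075*h(32, 12) + Y(-17) = 1075*(-6) + (-15 - 17)/(5 + 3*(-17)) = -6450 - 32/(5 - 51) = -6450 - 32/(-46) = -6450 - 1/46*(-32) = -6450 + 16/23 = -148334/23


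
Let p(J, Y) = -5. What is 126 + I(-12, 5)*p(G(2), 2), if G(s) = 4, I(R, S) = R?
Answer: 186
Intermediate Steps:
126 + I(-12, 5)*p(G(2), 2) = 126 - 12*(-5) = 126 + 60 = 186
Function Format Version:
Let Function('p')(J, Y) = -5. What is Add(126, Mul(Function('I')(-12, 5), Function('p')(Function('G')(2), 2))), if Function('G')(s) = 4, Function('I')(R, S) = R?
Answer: 186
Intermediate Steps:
Add(126, Mul(Function('I')(-12, 5), Function('p')(Function('G')(2), 2))) = Add(126, Mul(-12, -5)) = Add(126, 60) = 186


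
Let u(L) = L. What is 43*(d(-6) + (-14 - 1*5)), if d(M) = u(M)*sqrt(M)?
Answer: -817 - 258*I*sqrt(6) ≈ -817.0 - 631.97*I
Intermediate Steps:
d(M) = M**(3/2) (d(M) = M*sqrt(M) = M**(3/2))
43*(d(-6) + (-14 - 1*5)) = 43*((-6)**(3/2) + (-14 - 1*5)) = 43*(-6*I*sqrt(6) + (-14 - 5)) = 43*(-6*I*sqrt(6) - 19) = 43*(-19 - 6*I*sqrt(6)) = -817 - 258*I*sqrt(6)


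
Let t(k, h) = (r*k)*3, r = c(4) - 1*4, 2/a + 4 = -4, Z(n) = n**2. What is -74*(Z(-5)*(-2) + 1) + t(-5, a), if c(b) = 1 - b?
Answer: 3731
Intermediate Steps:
a = -1/4 (a = 2/(-4 - 4) = 2/(-8) = 2*(-1/8) = -1/4 ≈ -0.25000)
r = -7 (r = (1 - 1*4) - 1*4 = (1 - 4) - 4 = -3 - 4 = -7)
t(k, h) = -21*k (t(k, h) = -7*k*3 = -21*k)
-74*(Z(-5)*(-2) + 1) + t(-5, a) = -74*((-5)**2*(-2) + 1) - 21*(-5) = -74*(25*(-2) + 1) + 105 = -74*(-50 + 1) + 105 = -74*(-49) + 105 = 3626 + 105 = 3731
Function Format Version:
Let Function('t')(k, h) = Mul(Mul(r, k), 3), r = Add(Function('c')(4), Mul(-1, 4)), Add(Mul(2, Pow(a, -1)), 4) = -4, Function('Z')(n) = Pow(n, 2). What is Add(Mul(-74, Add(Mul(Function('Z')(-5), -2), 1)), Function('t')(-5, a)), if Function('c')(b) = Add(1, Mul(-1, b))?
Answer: 3731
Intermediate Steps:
a = Rational(-1, 4) (a = Mul(2, Pow(Add(-4, -4), -1)) = Mul(2, Pow(-8, -1)) = Mul(2, Rational(-1, 8)) = Rational(-1, 4) ≈ -0.25000)
r = -7 (r = Add(Add(1, Mul(-1, 4)), Mul(-1, 4)) = Add(Add(1, -4), -4) = Add(-3, -4) = -7)
Function('t')(k, h) = Mul(-21, k) (Function('t')(k, h) = Mul(Mul(-7, k), 3) = Mul(-21, k))
Add(Mul(-74, Add(Mul(Function('Z')(-5), -2), 1)), Function('t')(-5, a)) = Add(Mul(-74, Add(Mul(Pow(-5, 2), -2), 1)), Mul(-21, -5)) = Add(Mul(-74, Add(Mul(25, -2), 1)), 105) = Add(Mul(-74, Add(-50, 1)), 105) = Add(Mul(-74, -49), 105) = Add(3626, 105) = 3731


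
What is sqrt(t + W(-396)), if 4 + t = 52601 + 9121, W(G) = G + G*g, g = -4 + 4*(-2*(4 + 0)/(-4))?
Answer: sqrt(59738) ≈ 244.41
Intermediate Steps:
g = 4 (g = -4 + 4*(-2*4*(-1/4)) = -4 + 4*(-8*(-1/4)) = -4 + 4*2 = -4 + 8 = 4)
W(G) = 5*G (W(G) = G + G*4 = G + 4*G = 5*G)
t = 61718 (t = -4 + (52601 + 9121) = -4 + 61722 = 61718)
sqrt(t + W(-396)) = sqrt(61718 + 5*(-396)) = sqrt(61718 - 1980) = sqrt(59738)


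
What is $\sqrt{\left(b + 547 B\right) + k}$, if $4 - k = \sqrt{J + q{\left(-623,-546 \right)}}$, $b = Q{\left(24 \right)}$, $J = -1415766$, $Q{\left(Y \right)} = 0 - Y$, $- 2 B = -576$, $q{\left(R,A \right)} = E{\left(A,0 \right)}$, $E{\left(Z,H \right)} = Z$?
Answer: $\sqrt{157516 - 6 i \sqrt{39342}} \approx 396.89 - 1.499 i$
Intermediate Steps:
$q{\left(R,A \right)} = A$
$B = 288$ ($B = \left(- \frac{1}{2}\right) \left(-576\right) = 288$)
$Q{\left(Y \right)} = - Y$
$b = -24$ ($b = \left(-1\right) 24 = -24$)
$k = 4 - 6 i \sqrt{39342}$ ($k = 4 - \sqrt{-1415766 - 546} = 4 - \sqrt{-1416312} = 4 - 6 i \sqrt{39342} \approx 4.0 - 1190.1 i$)
$\sqrt{\left(b + 547 B\right) + k} = \sqrt{\left(-24 + 547 \cdot 288\right) + \left(4 - 6 i \sqrt{39342}\right)} = \sqrt{\left(-24 + 157536\right) + \left(4 - 6 i \sqrt{39342}\right)} = \sqrt{157512 + \left(4 - 6 i \sqrt{39342}\right)} = \sqrt{157516 - 6 i \sqrt{39342}}$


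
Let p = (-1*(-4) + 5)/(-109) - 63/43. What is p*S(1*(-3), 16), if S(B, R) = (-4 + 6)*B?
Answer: 43524/4687 ≈ 9.2861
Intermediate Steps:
S(B, R) = 2*B
p = -7254/4687 (p = (4 + 5)*(-1/109) - 63*1/43 = 9*(-1/109) - 63/43 = -9/109 - 63/43 = -7254/4687 ≈ -1.5477)
p*S(1*(-3), 16) = -14508*1*(-3)/4687 = -14508*(-3)/4687 = -7254/4687*(-6) = 43524/4687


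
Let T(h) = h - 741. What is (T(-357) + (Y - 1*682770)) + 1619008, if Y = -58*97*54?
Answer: 631336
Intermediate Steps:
T(h) = -741 + h
Y = -303804 (Y = -5626*54 = -303804)
(T(-357) + (Y - 1*682770)) + 1619008 = ((-741 - 357) + (-303804 - 1*682770)) + 1619008 = (-1098 + (-303804 - 682770)) + 1619008 = (-1098 - 986574) + 1619008 = -987672 + 1619008 = 631336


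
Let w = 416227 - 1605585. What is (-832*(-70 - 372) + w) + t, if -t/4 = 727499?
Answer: -3731610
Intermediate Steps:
t = -2909996 (t = -4*727499 = -2909996)
w = -1189358
(-832*(-70 - 372) + w) + t = (-832*(-70 - 372) - 1189358) - 2909996 = (-832*(-442) - 1189358) - 2909996 = (367744 - 1189358) - 2909996 = -821614 - 2909996 = -3731610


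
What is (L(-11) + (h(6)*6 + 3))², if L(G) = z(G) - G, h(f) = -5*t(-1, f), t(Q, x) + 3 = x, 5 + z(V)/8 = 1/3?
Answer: 115600/9 ≈ 12844.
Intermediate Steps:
z(V) = -112/3 (z(V) = -40 + 8/3 = -112/3)
t(Q, x) = -3 + x
h(f) = 15 - 5*f (h(f) = -5*(-3 + f) = 15 - 5*f)
L(G) = -112/3 - G
(L(-11) + (h(6)*6 + 3))² = ((-112/3 - 1*(-11)) + ((15 - 5*6)*6 + 3))² = ((-112/3 + 11) + ((15 - 30)*6 + 3))² = (-79/3 + (-15*6 + 3))² = (-79/3 + (-90 + 3))² = (-79/3 - 87)² = (-340/3)² = 115600/9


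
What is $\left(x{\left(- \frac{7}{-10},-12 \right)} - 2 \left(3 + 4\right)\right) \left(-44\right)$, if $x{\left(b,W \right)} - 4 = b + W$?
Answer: $\frac{4686}{5} \approx 937.2$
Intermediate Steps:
$x{\left(b,W \right)} = 4 + W + b$ ($x{\left(b,W \right)} = 4 + \left(b + W\right) = 4 + \left(W + b\right) = 4 + W + b$)
$\left(x{\left(- \frac{7}{-10},-12 \right)} - 2 \left(3 + 4\right)\right) \left(-44\right) = \left(\left(4 - 12 - \frac{7}{-10}\right) - 2 \left(3 + 4\right)\right) \left(-44\right) = \left(\left(4 - 12 - - \frac{7}{10}\right) - 14\right) \left(-44\right) = \left(\left(4 - 12 + \frac{7}{10}\right) - 14\right) \left(-44\right) = \left(- \frac{73}{10} - 14\right) \left(-44\right) = \left(- \frac{213}{10}\right) \left(-44\right) = \frac{4686}{5}$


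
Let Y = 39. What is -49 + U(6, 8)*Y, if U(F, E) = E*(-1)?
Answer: -361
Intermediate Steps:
U(F, E) = -E
-49 + U(6, 8)*Y = -49 - 1*8*39 = -49 - 8*39 = -49 - 312 = -361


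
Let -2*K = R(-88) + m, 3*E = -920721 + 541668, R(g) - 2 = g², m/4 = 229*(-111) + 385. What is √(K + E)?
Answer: 2*I*√20039 ≈ 283.12*I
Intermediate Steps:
m = -100136 (m = 4*(229*(-111) + 385) = 4*(-25419 + 385) = 4*(-25034) = -100136)
R(g) = 2 + g²
E = -126351 (E = (-920721 + 541668)/3 = (⅓)*(-379053) = -126351)
K = 46195 (K = -((2 + (-88)²) - 100136)/2 = -((2 + 7744) - 100136)/2 = -(7746 - 100136)/2 = -½*(-92390) = 46195)
√(K + E) = √(46195 - 126351) = √(-80156) = 2*I*√20039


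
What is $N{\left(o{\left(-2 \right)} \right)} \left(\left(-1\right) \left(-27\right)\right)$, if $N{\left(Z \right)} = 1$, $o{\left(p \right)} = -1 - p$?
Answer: $27$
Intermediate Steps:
$N{\left(o{\left(-2 \right)} \right)} \left(\left(-1\right) \left(-27\right)\right) = 1 \left(\left(-1\right) \left(-27\right)\right) = 1 \cdot 27 = 27$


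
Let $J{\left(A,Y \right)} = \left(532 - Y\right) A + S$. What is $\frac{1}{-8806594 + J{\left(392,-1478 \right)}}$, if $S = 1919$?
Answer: $- \frac{1}{8016755} \approx -1.2474 \cdot 10^{-7}$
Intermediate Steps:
$J{\left(A,Y \right)} = 1919 + A \left(532 - Y\right)$ ($J{\left(A,Y \right)} = \left(532 - Y\right) A + 1919 = A \left(532 - Y\right) + 1919 = 1919 + A \left(532 - Y\right)$)
$\frac{1}{-8806594 + J{\left(392,-1478 \right)}} = \frac{1}{-8806594 + \left(1919 + 532 \cdot 392 - 392 \left(-1478\right)\right)} = \frac{1}{-8806594 + \left(1919 + 208544 + 579376\right)} = \frac{1}{-8806594 + 789839} = \frac{1}{-8016755} = - \frac{1}{8016755}$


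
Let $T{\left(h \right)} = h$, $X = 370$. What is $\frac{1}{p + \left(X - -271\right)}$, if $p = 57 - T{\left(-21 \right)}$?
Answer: $\frac{1}{719} \approx 0.0013908$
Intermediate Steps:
$p = 78$ ($p = 57 - -21 = 57 + 21 = 78$)
$\frac{1}{p + \left(X - -271\right)} = \frac{1}{78 + \left(370 - -271\right)} = \frac{1}{78 + \left(370 + 271\right)} = \frac{1}{78 + 641} = \frac{1}{719}$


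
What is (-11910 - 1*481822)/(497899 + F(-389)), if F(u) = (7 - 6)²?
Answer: -123433/124475 ≈ -0.99163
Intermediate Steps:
F(u) = 1 (F(u) = 1² = 1)
(-11910 - 1*481822)/(497899 + F(-389)) = (-11910 - 1*481822)/(497899 + 1) = (-11910 - 481822)/497900 = -493732*1/497900 = -123433/124475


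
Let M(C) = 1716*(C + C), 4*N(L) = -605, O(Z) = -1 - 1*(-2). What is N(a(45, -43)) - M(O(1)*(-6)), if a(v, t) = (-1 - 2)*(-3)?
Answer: 81763/4 ≈ 20441.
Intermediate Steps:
O(Z) = 1 (O(Z) = -1 + 2 = 1)
a(v, t) = 9 (a(v, t) = -3*(-3) = 9)
N(L) = -605/4 (N(L) = (1/4)*(-605) = -605/4)
M(C) = 3432*C (M(C) = 1716*(2*C) = 3432*C)
N(a(45, -43)) - M(O(1)*(-6)) = -605/4 - 3432*1*(-6) = -605/4 - 3432*(-6) = -605/4 - 1*(-20592) = -605/4 + 20592 = 81763/4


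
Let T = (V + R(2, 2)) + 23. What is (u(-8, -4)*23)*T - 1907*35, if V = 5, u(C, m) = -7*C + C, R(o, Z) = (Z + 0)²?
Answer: -31417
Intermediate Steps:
R(o, Z) = Z²
u(C, m) = -6*C
T = 32 (T = (5 + 2²) + 23 = (5 + 4) + 23 = 9 + 23 = 32)
(u(-8, -4)*23)*T - 1907*35 = (-6*(-8)*23)*32 - 1907*35 = (48*23)*32 - 1*66745 = 1104*32 - 66745 = 35328 - 66745 = -31417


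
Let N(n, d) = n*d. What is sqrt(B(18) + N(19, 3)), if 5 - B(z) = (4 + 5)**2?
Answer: I*sqrt(19) ≈ 4.3589*I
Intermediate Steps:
B(z) = -76 (B(z) = 5 - (4 + 5)**2 = 5 - 1*9**2 = 5 - 1*81 = 5 - 81 = -76)
N(n, d) = d*n
sqrt(B(18) + N(19, 3)) = sqrt(-76 + 3*19) = sqrt(-76 + 57) = sqrt(-19) = I*sqrt(19)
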